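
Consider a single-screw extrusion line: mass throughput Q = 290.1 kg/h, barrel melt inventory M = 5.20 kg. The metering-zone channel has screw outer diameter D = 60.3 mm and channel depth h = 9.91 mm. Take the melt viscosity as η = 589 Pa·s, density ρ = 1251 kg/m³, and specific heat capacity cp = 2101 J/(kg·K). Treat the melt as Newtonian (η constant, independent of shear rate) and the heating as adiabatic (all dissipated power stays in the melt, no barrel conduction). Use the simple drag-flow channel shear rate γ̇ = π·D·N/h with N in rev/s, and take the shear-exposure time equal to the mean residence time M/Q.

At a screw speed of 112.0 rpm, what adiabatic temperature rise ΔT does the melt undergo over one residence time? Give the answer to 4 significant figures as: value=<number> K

value=18.41 K

Convert throughput: Q = 290.1 kg/h = 290.1/3600 = 0.0805833 kg/s
t_res = M / Q_s = 5.20 / 0.0805833 = 64.5295 s
Convert to SI: D = 0.0603 m, h = 0.00991 m, N = 112.0/60 = 1.86667 rev/s
γ̇ = π·D·N / h = π · 0.0603 · 1.86667 / 0.00991 = 35.6829 s⁻¹
ΔT = η·γ̇²·t_res/(ρ·cp) = [589 × 35.6829² × 64.5295] / [1251 × 2101] = 18.4124 K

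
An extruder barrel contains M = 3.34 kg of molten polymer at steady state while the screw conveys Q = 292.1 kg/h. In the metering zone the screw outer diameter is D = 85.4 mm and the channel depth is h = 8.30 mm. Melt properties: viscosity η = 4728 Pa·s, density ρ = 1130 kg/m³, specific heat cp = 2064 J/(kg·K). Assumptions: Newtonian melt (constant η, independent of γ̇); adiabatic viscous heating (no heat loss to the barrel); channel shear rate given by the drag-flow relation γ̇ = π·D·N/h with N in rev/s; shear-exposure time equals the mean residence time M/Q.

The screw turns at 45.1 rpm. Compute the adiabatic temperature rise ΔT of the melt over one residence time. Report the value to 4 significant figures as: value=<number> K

value=49.26 K

Throughput in SI: Q_s = 292.1 kg/h ÷ 3600 s/h = 0.0811389 kg/s
Mean residence time: t_res = M/Q_s = 3.34 kg / 0.0811389 kg/s = 41.164 s
D = 85.4 mm = 0.0854 m;  h = 8.30 mm = 0.0083 m;  N = 45.1 rpm / 60 = 0.751667 rev/s
γ̇ = π·D·N / h = π · 0.0854 · 0.751667 / 0.0083 = 24.2971 s⁻¹
Adiabatic rise: ΔT = η γ̇² t_res / (ρ cp) = 4728·(24.2971)²·41.164 / (1130·2064) = 49.2625 K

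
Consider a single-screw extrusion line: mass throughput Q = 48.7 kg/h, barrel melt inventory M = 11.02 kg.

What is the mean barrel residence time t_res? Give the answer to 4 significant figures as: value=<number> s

value=814.6 s

Convert throughput: Q = 48.7 kg/h = 48.7/3600 = 0.0135278 kg/s
t_res = M / Q_s = 11.02 / 0.0135278 = 814.62 s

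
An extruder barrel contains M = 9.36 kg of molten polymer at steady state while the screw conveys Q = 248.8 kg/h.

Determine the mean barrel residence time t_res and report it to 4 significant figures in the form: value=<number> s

Q_s = Q / 3600 = 248.8 / 3600 = 0.0691111 kg/s
t_res = M / Q_s = 9.36 / 0.0691111 = 135.434 s

value=135.4 s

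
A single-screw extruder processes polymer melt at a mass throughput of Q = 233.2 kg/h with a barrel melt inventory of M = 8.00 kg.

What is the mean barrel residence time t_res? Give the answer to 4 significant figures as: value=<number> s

value=123.5 s

Q_s = Q / 3600 = 233.2 / 3600 = 0.0647778 kg/s
Mean residence time: t_res = M/Q_s = 8.00 kg / 0.0647778 kg/s = 123.499 s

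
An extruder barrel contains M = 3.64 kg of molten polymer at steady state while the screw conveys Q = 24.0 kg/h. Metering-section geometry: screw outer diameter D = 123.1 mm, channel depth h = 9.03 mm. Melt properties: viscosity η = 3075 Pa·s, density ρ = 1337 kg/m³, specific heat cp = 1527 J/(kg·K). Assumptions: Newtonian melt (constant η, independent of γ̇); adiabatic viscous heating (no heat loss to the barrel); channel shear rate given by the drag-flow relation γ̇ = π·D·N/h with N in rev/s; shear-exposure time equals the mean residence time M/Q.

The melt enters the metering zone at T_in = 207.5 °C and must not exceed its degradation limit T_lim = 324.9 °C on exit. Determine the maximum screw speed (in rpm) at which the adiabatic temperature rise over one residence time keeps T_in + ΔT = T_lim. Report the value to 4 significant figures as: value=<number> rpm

Convert throughput: Q = 24.0 kg/h = 24.0/3600 = 0.00666667 kg/s
t_res = M / Q_s = 3.64 ÷ 0.00666667 = 546 s
D = 123.1 mm = 0.1231 m;  h = 9.03 mm = 0.00903 m
ΔT_a = T_lim − T_in = 324.9 − 207.5 = 117.4 K
Invert ΔT = ηγ̇²t_res/(ρcp) for γ̇: γ̇_max² = ΔT_a ρ cp / (η t_res) = 117.4·1337·1527 / (3075·546) = 142.758 s⁻²
γ̇_max = sqrt(142.758) = 11.9481 s⁻¹
N_max = γ̇_max·h / (π·D) = 11.9481 · 0.00903 / (π · 0.1231) = 0.278985 rev/s = 16.7391 rpm

value=16.74 rpm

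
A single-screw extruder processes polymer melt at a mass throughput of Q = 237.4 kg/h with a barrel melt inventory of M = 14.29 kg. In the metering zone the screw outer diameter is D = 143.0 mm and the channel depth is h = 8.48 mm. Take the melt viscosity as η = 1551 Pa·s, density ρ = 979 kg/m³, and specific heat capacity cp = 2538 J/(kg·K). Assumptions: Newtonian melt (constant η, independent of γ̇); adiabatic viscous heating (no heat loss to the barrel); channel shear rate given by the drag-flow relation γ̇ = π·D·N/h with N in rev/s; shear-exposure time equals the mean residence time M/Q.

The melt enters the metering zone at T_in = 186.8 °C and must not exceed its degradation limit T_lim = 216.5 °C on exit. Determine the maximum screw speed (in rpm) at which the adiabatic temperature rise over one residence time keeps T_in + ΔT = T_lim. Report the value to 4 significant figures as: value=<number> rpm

value=16.78 rpm

Convert throughput: Q = 237.4 kg/h = 237.4/3600 = 0.0659444 kg/s
t_res = M / Q_s = 14.29 ÷ 0.0659444 = 216.698 s
Geometry in SI: D = 143.0 mm → 0.143 m, h = 8.48 mm → 0.00848 m
ΔT_a = T_lim − T_in = 216.5 − 186.8 = 29.7 K
γ̇_max² = ΔT_a·ρ·cp/(η·t_res) = 29.7·979·2538/(1551·216.698) = 219.566 s⁻²
Take the square root: γ̇_max = √(219.566) = 14.8178 s⁻¹
N_max = γ̇_max·h / (π·D) = 14.8178 · 0.00848 / (π · 0.143) = 0.2797 rev/s = 16.782 rpm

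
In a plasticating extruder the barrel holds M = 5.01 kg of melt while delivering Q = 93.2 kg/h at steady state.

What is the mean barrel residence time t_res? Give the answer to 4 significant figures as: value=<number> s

value=193.5 s

Convert throughput: Q = 93.2 kg/h = 93.2/3600 = 0.0258889 kg/s
t_res = M / Q_s = 5.01 ÷ 0.0258889 = 193.519 s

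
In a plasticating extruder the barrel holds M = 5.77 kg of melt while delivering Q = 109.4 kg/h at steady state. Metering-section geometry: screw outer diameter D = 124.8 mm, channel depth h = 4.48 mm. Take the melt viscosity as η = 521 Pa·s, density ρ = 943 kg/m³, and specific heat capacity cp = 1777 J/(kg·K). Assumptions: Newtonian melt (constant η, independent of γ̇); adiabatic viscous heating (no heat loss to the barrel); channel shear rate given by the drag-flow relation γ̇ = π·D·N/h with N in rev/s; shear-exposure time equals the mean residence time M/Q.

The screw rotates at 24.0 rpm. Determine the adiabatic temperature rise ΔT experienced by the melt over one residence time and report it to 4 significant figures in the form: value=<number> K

Convert throughput: Q = 109.4 kg/h = 109.4/3600 = 0.0303889 kg/s
t_res = M / Q_s = 5.77 ÷ 0.0303889 = 189.872 s
Geometry in metres: D = 124.8 mm → 0.1248 m, h = 4.48 mm → 0.00448 m; screw speed N = 24.0 rpm = 0.4 rev/s
Shear rate: γ̇ = πDN/h = π·0.1248·0.4/0.00448 = 35.0063 s⁻¹
ΔT = η·γ̇²·t_res/(ρ·cp) = [521 × 35.0063² × 189.872] / [943 × 1777] = 72.3423 K

value=72.34 K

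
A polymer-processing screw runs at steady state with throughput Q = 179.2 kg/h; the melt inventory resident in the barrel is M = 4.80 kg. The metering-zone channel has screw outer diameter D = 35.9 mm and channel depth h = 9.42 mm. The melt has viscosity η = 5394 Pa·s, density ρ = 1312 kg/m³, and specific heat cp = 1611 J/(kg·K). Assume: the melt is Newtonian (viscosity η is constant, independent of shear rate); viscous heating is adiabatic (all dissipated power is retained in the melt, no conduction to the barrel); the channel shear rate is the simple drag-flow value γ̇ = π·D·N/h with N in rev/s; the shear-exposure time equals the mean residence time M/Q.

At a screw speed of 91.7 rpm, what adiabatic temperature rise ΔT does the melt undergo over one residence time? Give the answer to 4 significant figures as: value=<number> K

Q_s = Q / 3600 = 179.2 / 3600 = 0.0497778 kg/s
Mean residence time: t_res = M/Q_s = 4.80 kg / 0.0497778 kg/s = 96.4286 s
Geometry in metres: D = 35.9 mm → 0.0359 m, h = 9.42 mm → 0.00942 m; screw speed N = 91.7 rpm = 1.52833 rev/s
Shear rate: γ̇ = πDN/h = π·0.0359·1.52833/0.00942 = 18.2983 s⁻¹
ΔT = η·γ̇²·t_res / (ρ·cp) = 5394 · (18.2983)² · 96.4286 / (1312 · 1611) = 82.3968 K

value=82.40 K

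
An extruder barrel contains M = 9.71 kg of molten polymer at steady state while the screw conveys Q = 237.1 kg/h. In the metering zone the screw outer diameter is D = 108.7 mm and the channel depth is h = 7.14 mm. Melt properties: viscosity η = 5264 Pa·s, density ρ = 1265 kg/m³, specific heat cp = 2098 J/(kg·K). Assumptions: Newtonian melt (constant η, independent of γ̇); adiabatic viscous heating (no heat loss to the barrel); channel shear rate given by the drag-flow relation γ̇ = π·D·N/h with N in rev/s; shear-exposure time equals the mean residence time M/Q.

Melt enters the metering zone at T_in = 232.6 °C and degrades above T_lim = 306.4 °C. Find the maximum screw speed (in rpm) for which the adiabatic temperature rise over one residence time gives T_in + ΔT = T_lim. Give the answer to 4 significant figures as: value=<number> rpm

value=19.93 rpm

Convert throughput: Q = 237.1 kg/h = 237.1/3600 = 0.0658611 kg/s
Mean residence time: t_res = M/Q_s = 9.71 kg / 0.0658611 kg/s = 147.431 s
Convert to metres: D = 0.1087 m, h = 0.00714 m
ΔT_a = T_lim − T_in = 306.4 − 232.6 = 73.8 K
Invert ΔT = ηγ̇²t_res/(ρcp) for γ̇: γ̇_max² = ΔT_a ρ cp / (η t_res) = 73.8·1265·2098 / (5264·147.431) = 252.375 s⁻²
γ̇_max = sqrt(252.375) = 15.8863 s⁻¹
Solve γ̇ = πDN/h for N: N_max = γ̇_max·h/(π·D) = 15.8863 × 0.00714 / (π × 0.1087) = 0.332156 rev/s = 19.9294 rpm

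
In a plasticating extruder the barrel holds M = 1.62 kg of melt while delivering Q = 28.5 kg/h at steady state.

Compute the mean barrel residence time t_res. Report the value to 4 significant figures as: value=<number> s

Q_s = Q / 3600 = 28.5 / 3600 = 0.00791667 kg/s
t_res = M / Q_s = 1.62 ÷ 0.00791667 = 204.632 s

value=204.6 s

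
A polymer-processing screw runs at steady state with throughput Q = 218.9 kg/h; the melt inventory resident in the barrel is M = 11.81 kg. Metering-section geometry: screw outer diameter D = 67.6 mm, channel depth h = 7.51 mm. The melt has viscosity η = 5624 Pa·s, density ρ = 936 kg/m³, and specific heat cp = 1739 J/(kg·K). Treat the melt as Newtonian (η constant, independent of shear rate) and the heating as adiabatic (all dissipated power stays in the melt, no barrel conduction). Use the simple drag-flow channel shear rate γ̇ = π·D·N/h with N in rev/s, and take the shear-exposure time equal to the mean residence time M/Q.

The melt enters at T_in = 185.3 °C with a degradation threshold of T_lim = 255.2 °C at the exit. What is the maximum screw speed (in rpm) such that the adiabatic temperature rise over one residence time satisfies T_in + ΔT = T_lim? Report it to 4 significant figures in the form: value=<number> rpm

Throughput in SI: Q_s = 218.9 kg/h ÷ 3600 s/h = 0.0608056 kg/s
t_res = M / Q_s = 11.81 ÷ 0.0608056 = 194.226 s
D = 67.6 mm = 0.0676 m;  h = 7.51 mm = 0.00751 m
ΔT_a = T_lim − T_in = 255.2 − 185.3 = 69.9 K
γ̇_max² = ΔT_a·ρ·cp / (η·t_res) = [69.9 × 936 × 1739] / [5624 × 194.226] = 104.16 s⁻²
Take the square root: γ̇_max = √(104.16) = 10.2059 s⁻¹
N_max = γ̇_max·h / (π·D) = 10.2059 · 0.00751 / (π · 0.0676) = 0.360906 rev/s = 21.6543 rpm

value=21.65 rpm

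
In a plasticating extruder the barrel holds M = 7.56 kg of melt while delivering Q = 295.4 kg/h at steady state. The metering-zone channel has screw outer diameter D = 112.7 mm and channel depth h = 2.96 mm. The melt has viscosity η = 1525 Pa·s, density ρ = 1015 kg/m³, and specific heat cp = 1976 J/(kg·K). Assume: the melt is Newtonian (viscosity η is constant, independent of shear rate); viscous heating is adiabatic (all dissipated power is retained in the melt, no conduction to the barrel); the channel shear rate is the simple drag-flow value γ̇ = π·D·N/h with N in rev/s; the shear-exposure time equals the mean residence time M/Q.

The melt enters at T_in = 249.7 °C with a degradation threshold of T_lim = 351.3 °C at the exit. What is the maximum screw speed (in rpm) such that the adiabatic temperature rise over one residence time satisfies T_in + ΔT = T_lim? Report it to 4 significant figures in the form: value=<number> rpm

Q_s = Q / 3600 = 295.4 / 3600 = 0.0820556 kg/s
t_res = M / Q_s = 7.56 ÷ 0.0820556 = 92.1327 s
Geometry in SI: D = 112.7 mm → 0.1127 m, h = 2.96 mm → 0.00296 m
Allowable rise: ΔT_a = T_lim − T_in = 351.3 − 249.7 = 101.6 K
Invert ΔT = ηγ̇²t_res/(ρcp) for γ̇: γ̇_max² = ΔT_a ρ cp / (η t_res) = 101.6·1015·1976 / (1525·92.1327) = 1450.32 s⁻²
γ̇_max = sqrt(1450.32) = 38.083 s⁻¹
N_max = γ̇_max h / (πD) = 38.083·0.00296/(π·0.1127) = 0.318383 rev/s → ×60 = 19.103 rpm

value=19.10 rpm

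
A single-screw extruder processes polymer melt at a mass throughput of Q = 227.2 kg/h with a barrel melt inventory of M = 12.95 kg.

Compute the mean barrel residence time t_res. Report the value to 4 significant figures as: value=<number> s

Q_s = Q / 3600 = 227.2 / 3600 = 0.0631111 kg/s
t_res = M / Q_s = 12.95 / 0.0631111 = 205.194 s

value=205.2 s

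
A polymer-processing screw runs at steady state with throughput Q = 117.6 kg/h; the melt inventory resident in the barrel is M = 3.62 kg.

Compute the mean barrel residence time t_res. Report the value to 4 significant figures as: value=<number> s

Throughput in SI: Q_s = 117.6 kg/h ÷ 3600 s/h = 0.0326667 kg/s
t_res = M / Q_s = 3.62 / 0.0326667 = 110.816 s

value=110.8 s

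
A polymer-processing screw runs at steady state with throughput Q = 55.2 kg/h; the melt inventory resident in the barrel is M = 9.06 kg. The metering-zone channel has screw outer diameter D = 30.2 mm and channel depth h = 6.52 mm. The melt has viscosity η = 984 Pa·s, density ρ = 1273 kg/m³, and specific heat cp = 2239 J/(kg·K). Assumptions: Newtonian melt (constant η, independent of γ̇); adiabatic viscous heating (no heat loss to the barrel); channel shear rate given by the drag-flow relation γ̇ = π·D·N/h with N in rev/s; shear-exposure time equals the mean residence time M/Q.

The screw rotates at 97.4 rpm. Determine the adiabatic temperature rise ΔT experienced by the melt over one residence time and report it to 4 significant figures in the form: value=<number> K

Throughput in SI: Q_s = 55.2 kg/h ÷ 3600 s/h = 0.0153333 kg/s
t_res = M / Q_s = 9.06 ÷ 0.0153333 = 590.87 s
Convert to SI: D = 0.0302 m, h = 0.00652 m, N = 97.4/60 = 1.62333 rev/s
Shear rate: γ̇ = πDN/h = π·0.0302·1.62333/0.00652 = 23.622 s⁻¹
Adiabatic rise: ΔT = η γ̇² t_res / (ρ cp) = 984·(23.622)²·590.87 / (1273·2239) = 113.825 K

value=113.8 K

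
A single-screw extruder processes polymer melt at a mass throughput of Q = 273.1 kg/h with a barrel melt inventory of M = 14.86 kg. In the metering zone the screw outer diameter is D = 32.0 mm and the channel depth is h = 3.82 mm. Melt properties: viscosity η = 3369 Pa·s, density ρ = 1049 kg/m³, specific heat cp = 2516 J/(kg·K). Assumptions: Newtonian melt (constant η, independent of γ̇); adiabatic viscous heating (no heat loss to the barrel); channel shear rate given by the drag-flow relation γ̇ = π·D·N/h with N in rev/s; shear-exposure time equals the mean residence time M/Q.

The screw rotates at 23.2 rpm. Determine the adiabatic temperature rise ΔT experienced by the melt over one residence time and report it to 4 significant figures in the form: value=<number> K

Convert throughput: Q = 273.1 kg/h = 273.1/3600 = 0.0758611 kg/s
t_res = M / Q_s = 14.86 ÷ 0.0758611 = 195.884 s
D = 32.0 mm = 0.032 m;  h = 3.82 mm = 0.00382 m;  N = 23.2 rpm / 60 = 0.386667 rev/s
γ̇ = π D N / h = (π)(0.032)(0.386667) / 0.00382 = 10.1759 s⁻¹
Adiabatic rise: ΔT = η γ̇² t_res / (ρ cp) = 3369·(10.1759)²·195.884 / (1049·2516) = 25.8917 K

value=25.89 K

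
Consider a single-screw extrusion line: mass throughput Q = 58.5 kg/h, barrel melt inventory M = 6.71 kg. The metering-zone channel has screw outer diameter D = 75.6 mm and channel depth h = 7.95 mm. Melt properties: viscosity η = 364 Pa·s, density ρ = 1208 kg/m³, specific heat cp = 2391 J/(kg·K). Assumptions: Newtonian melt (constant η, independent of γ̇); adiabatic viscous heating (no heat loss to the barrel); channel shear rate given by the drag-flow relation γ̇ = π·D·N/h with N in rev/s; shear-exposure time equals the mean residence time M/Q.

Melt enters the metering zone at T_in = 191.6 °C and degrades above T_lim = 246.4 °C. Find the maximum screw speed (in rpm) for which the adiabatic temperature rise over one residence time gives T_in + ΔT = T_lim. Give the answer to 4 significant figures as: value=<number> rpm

value=65.17 rpm

Throughput in SI: Q_s = 58.5 kg/h ÷ 3600 s/h = 0.01625 kg/s
t_res = M / Q_s = 6.71 ÷ 0.01625 = 412.923 s
D = 75.6 mm = 0.0756 m;  h = 7.95 mm = 0.00795 m
ΔT_a = T_lim − T_in = 246.4 − 191.6 = 54.8 K
γ̇_max² = ΔT_a·ρ·cp / (η·t_res) = [54.8 × 1208 × 2391] / [364 × 412.923] = 1053.07 s⁻²
γ̇_max = sqrt(1053.07) = 32.451 s⁻¹
Solve γ̇ = πDN/h for N: N_max = γ̇_max·h/(π·D) = 32.451 × 0.00795 / (π × 0.0756) = 1.08623 rev/s = 65.1741 rpm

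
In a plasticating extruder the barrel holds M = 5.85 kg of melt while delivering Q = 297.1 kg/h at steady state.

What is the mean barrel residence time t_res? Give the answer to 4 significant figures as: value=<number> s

value=70.89 s

Q_s = Q / 3600 = 297.1 / 3600 = 0.0825278 kg/s
Mean residence time: t_res = M/Q_s = 5.85 kg / 0.0825278 kg/s = 70.8852 s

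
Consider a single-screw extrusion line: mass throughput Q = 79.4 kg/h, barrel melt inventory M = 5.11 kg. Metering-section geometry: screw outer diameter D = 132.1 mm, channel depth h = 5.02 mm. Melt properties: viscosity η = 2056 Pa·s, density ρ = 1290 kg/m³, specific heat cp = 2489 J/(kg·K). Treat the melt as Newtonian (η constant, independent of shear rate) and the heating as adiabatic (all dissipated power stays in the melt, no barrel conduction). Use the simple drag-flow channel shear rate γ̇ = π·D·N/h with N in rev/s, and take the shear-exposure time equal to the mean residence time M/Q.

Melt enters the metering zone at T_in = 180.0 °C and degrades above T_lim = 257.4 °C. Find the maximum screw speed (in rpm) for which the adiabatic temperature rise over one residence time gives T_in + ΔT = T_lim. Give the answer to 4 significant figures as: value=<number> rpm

Throughput in SI: Q_s = 79.4 kg/h ÷ 3600 s/h = 0.0220556 kg/s
t_res = M / Q_s = 5.11 ÷ 0.0220556 = 231.688 s
Geometry in SI: D = 132.1 mm → 0.1321 m, h = 5.02 mm → 0.00502 m
ΔT_a = T_lim − T_in = 257.4 °C − 180.0 °C = 77.4 K
Invert ΔT = ηγ̇²t_res/(ρcp) for γ̇: γ̇_max² = ΔT_a ρ cp / (η t_res) = 77.4·1290·2489 / (2056·231.688) = 521.71 s⁻²
γ̇_max = sqrt(521.71) = 22.841 s⁻¹
Solve γ̇ = πDN/h for N: N_max = γ̇_max·h/(π·D) = 22.841 × 0.00502 / (π × 0.1321) = 0.27629 rev/s = 16.5774 rpm

value=16.58 rpm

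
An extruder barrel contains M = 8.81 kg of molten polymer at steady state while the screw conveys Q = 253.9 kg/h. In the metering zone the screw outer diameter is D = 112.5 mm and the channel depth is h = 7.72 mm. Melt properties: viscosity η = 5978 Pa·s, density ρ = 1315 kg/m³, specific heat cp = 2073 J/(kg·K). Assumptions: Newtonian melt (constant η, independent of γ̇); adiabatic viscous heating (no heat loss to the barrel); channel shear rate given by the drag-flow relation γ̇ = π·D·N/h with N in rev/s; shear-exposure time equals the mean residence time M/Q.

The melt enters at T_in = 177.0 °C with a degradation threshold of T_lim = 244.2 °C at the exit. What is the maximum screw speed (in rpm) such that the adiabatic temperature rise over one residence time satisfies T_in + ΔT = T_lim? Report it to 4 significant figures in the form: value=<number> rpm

Convert throughput: Q = 253.9 kg/h = 253.9/3600 = 0.0705278 kg/s
Mean residence time: t_res = M/Q_s = 8.81 kg / 0.0705278 kg/s = 124.915 s
Geometry in SI: D = 112.5 mm → 0.1125 m, h = 7.72 mm → 0.00772 m
ΔT_a = T_lim − T_in = 244.2 °C − 177.0 °C = 67.2 K
γ̇_max² = ΔT_a·ρ·cp / (η·t_res) = [67.2 × 1315 × 2073] / [5978 × 124.915] = 245.314 s⁻²
γ̇_max = √245.314 = 15.6625 s⁻¹
N_max = γ̇_max h / (πD) = 15.6625·0.00772/(π·0.1125) = 0.342118 rev/s → ×60 = 20.5271 rpm

value=20.53 rpm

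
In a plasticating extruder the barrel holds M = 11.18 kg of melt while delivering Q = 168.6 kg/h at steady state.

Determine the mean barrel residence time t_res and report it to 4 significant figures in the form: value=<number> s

value=238.7 s

Throughput in SI: Q_s = 168.6 kg/h ÷ 3600 s/h = 0.0468333 kg/s
Mean residence time: t_res = M/Q_s = 11.18 kg / 0.0468333 kg/s = 238.719 s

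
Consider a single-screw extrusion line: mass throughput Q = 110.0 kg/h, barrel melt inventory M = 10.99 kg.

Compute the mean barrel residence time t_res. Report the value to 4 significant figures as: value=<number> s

Throughput in SI: Q_s = 110.0 kg/h ÷ 3600 s/h = 0.0305556 kg/s
Mean residence time: t_res = M/Q_s = 10.99 kg / 0.0305556 kg/s = 359.673 s

value=359.7 s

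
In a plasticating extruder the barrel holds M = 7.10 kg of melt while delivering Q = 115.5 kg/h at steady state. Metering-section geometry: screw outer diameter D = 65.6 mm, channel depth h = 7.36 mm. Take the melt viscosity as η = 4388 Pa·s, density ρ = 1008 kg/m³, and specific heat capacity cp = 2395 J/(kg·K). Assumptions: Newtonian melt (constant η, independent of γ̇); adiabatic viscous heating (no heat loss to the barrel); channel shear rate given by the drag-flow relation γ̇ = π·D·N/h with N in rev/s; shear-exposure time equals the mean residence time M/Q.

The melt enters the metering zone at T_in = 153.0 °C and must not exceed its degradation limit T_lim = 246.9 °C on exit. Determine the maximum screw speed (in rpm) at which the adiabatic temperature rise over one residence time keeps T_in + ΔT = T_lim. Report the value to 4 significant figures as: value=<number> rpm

Convert throughput: Q = 115.5 kg/h = 115.5/3600 = 0.0320833 kg/s
Mean residence time: t_res = M/Q_s = 7.10 kg / 0.0320833 kg/s = 221.299 s
Geometry in SI: D = 65.6 mm → 0.0656 m, h = 7.36 mm → 0.00736 m
ΔT_a = T_lim − T_in = 246.9 − 153.0 = 93.9 K
γ̇_max² = ΔT_a·ρ·cp/(η·t_res) = 93.9·1008·2395/(4388·221.299) = 233.446 s⁻²
γ̇_max = sqrt(233.446) = 15.2789 s⁻¹
N_max = γ̇_max·h / (π·D) = 15.2789 · 0.00736 / (π · 0.0656) = 0.545654 rev/s = 32.7392 rpm

value=32.74 rpm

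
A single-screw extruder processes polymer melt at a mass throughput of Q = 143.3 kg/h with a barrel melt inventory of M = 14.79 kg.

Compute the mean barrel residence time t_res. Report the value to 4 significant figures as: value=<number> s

Throughput in SI: Q_s = 143.3 kg/h ÷ 3600 s/h = 0.0398056 kg/s
Mean residence time: t_res = M/Q_s = 14.79 kg / 0.0398056 kg/s = 371.556 s

value=371.6 s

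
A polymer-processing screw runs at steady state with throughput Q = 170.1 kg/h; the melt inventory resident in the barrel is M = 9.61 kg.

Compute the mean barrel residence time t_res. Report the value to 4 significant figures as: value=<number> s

Throughput in SI: Q_s = 170.1 kg/h ÷ 3600 s/h = 0.04725 kg/s
t_res = M / Q_s = 9.61 / 0.04725 = 203.386 s

value=203.4 s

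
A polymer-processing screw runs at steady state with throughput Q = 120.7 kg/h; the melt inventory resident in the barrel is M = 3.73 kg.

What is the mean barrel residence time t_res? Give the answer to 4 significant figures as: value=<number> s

Throughput in SI: Q_s = 120.7 kg/h ÷ 3600 s/h = 0.0335278 kg/s
t_res = M / Q_s = 3.73 / 0.0335278 = 111.251 s

value=111.3 s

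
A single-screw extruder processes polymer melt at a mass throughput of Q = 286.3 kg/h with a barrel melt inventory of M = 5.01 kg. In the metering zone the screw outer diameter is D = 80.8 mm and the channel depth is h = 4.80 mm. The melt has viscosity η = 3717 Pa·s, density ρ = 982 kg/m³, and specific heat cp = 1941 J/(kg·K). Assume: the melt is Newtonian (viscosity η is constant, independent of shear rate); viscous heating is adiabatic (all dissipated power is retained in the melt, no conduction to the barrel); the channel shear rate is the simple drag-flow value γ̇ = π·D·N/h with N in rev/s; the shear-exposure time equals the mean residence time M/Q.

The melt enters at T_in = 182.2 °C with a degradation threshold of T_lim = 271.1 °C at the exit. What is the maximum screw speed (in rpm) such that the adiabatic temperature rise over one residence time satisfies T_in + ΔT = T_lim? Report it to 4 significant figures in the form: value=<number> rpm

Q_s = Q / 3600 = 286.3 / 3600 = 0.0795278 kg/s
t_res = M / Q_s = 5.01 / 0.0795278 = 62.9969 s
Geometry in SI: D = 80.8 mm → 0.0808 m, h = 4.80 mm → 0.0048 m
ΔT_a = T_lim − T_in = 271.1 °C − 182.2 °C = 88.9 K
Invert ΔT = ηγ̇²t_res/(ρcp) for γ̇: γ̇_max² = ΔT_a ρ cp / (η t_res) = 88.9·982·1941 / (3717·62.9969) = 723.648 s⁻²
γ̇_max = √723.648 = 26.9007 s⁻¹
Solve γ̇ = πDN/h for N: N_max = γ̇_max·h/(π·D) = 26.9007 × 0.0048 / (π × 0.0808) = 0.508679 rev/s = 30.5207 rpm

value=30.52 rpm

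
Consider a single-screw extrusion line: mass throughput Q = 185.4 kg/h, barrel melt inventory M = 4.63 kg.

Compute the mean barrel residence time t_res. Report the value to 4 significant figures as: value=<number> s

value=89.90 s

Q_s = Q / 3600 = 185.4 / 3600 = 0.0515 kg/s
t_res = M / Q_s = 4.63 / 0.0515 = 89.9029 s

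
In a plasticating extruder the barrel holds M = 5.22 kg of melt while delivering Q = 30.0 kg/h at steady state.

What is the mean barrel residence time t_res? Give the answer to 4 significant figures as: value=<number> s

value=626.4 s

Throughput in SI: Q_s = 30.0 kg/h ÷ 3600 s/h = 0.00833333 kg/s
t_res = M / Q_s = 5.22 / 0.00833333 = 626.4 s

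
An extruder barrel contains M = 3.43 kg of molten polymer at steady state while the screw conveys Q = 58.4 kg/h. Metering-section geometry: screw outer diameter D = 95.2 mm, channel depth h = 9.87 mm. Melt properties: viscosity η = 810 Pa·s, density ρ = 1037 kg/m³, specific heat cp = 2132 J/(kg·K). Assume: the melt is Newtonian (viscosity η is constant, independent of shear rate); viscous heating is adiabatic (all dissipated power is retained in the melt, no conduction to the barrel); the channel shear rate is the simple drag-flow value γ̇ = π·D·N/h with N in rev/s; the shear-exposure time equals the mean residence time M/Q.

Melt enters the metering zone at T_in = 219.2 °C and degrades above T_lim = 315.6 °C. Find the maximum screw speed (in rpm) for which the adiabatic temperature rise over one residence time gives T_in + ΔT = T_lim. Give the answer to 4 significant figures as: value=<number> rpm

value=69.85 rpm

Throughput in SI: Q_s = 58.4 kg/h ÷ 3600 s/h = 0.0162222 kg/s
Mean residence time: t_res = M/Q_s = 3.43 kg / 0.0162222 kg/s = 211.438 s
Geometry in SI: D = 95.2 mm → 0.0952 m, h = 9.87 mm → 0.00987 m
ΔT_a = T_lim − T_in = 315.6 °C − 219.2 °C = 96.4 K
γ̇_max² = ΔT_a·ρ·cp / (η·t_res) = [96.4 × 1037 × 2132] / [810 × 211.438] = 1244.44 s⁻²
γ̇_max = √1244.44 = 35.2766 s⁻¹
N_max = γ̇_max h / (πD) = 35.2766·0.00987/(π·0.0952) = 1.16417 rev/s → ×60 = 69.8504 rpm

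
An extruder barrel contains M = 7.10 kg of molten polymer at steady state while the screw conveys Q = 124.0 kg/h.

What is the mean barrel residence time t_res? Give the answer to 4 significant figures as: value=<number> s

Throughput in SI: Q_s = 124.0 kg/h ÷ 3600 s/h = 0.0344444 kg/s
t_res = M / Q_s = 7.10 ÷ 0.0344444 = 206.129 s

value=206.1 s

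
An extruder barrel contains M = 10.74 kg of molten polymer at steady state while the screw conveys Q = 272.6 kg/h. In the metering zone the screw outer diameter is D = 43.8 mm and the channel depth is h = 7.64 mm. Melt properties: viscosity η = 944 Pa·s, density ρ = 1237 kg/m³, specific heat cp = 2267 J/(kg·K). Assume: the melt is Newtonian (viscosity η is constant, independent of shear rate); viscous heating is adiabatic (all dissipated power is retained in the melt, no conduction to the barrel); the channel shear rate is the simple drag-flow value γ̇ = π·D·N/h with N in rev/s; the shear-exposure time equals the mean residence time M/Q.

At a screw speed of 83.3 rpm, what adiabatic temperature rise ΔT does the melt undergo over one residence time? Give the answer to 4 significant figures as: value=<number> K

Convert throughput: Q = 272.6 kg/h = 272.6/3600 = 0.0757222 kg/s
t_res = M / Q_s = 10.74 ÷ 0.0757222 = 141.834 s
Geometry in metres: D = 43.8 mm → 0.0438 m, h = 7.64 mm → 0.00764 m; screw speed N = 83.3 rpm = 1.38833 rev/s
γ̇ = π D N / h = (π)(0.0438)(1.38833) / 0.00764 = 25.0049 s⁻¹
ΔT = η·γ̇²·t_res / (ρ·cp) = 944 · (25.0049)² · 141.834 / (1237 · 2267) = 29.8525 K

value=29.85 K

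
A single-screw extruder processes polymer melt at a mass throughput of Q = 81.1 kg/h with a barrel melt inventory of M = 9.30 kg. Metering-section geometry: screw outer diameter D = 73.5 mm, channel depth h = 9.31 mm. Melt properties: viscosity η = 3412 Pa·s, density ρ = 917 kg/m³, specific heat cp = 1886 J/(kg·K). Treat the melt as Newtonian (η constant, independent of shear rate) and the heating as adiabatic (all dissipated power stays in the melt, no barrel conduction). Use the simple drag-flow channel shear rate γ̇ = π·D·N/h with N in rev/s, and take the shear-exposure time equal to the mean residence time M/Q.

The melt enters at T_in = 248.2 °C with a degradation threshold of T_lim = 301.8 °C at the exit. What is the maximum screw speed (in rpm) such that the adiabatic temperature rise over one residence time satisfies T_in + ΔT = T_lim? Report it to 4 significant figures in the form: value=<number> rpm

value=19.63 rpm

Throughput in SI: Q_s = 81.1 kg/h ÷ 3600 s/h = 0.0225278 kg/s
t_res = M / Q_s = 9.30 / 0.0225278 = 412.824 s
Convert to metres: D = 0.0735 m, h = 0.00931 m
ΔT_a = T_lim − T_in = 301.8 °C − 248.2 °C = 53.6 K
Invert ΔT = ηγ̇²t_res/(ρcp) for γ̇: γ̇_max² = ΔT_a ρ cp / (η t_res) = 53.6·917·1886 / (3412·412.824) = 65.8116 s⁻²
Take the square root: γ̇_max = √(65.8116) = 8.11243 s⁻¹
N_max = γ̇_max h / (πD) = 8.11243·0.00931/(π·0.0735) = 0.327087 rev/s → ×60 = 19.6252 rpm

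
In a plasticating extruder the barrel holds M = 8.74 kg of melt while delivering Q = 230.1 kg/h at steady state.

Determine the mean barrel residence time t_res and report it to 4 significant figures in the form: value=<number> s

Q_s = Q / 3600 = 230.1 / 3600 = 0.0639167 kg/s
t_res = M / Q_s = 8.74 / 0.0639167 = 136.741 s

value=136.7 s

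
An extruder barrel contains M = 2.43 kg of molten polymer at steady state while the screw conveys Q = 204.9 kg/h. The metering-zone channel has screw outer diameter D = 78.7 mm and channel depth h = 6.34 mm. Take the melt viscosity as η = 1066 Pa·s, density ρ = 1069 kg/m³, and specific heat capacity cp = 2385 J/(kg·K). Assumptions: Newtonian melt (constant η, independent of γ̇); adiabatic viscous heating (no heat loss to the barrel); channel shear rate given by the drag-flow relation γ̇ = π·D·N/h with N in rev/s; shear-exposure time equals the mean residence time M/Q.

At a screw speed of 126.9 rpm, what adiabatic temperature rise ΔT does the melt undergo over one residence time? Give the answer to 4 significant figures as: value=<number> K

value=121.4 K

Throughput in SI: Q_s = 204.9 kg/h ÷ 3600 s/h = 0.0569167 kg/s
t_res = M / Q_s = 2.43 / 0.0569167 = 42.694 s
D = 78.7 mm = 0.0787 m;  h = 6.34 mm = 0.00634 m;  N = 126.9 rpm / 60 = 2.115 rev/s
Shear rate: γ̇ = πDN/h = π·0.0787·2.115/0.00634 = 82.4794 s⁻¹
ΔT = η·γ̇²·t_res / (ρ·cp) = 1066 · (82.4794)² · 42.694 / (1069 · 2385) = 121.437 K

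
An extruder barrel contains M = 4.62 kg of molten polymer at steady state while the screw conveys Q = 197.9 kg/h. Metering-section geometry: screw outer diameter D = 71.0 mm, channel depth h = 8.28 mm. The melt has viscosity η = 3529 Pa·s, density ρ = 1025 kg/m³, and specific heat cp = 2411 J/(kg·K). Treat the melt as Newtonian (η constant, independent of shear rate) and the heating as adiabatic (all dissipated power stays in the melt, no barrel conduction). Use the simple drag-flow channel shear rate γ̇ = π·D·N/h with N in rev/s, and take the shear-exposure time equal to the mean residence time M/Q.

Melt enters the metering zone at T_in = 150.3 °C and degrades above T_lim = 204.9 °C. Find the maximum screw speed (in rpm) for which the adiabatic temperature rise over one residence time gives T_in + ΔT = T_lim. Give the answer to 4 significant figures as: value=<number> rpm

value=47.51 rpm

Throughput in SI: Q_s = 197.9 kg/h ÷ 3600 s/h = 0.0549722 kg/s
t_res = M / Q_s = 4.62 / 0.0549722 = 84.0424 s
D = 71.0 mm = 0.071 m;  h = 8.28 mm = 0.00828 m
Allowable rise: ΔT_a = T_lim − T_in = 204.9 − 150.3 = 54.6 K
γ̇_max² = ΔT_a·ρ·cp/(η·t_res) = 54.6·1025·2411/(3529·84.0424) = 454.95 s⁻²
Take the square root: γ̇_max = √(454.95) = 21.3295 s⁻¹
N_max = γ̇_max·h / (π·D) = 21.3295 · 0.00828 / (π · 0.071) = 0.791779 rev/s = 47.5067 rpm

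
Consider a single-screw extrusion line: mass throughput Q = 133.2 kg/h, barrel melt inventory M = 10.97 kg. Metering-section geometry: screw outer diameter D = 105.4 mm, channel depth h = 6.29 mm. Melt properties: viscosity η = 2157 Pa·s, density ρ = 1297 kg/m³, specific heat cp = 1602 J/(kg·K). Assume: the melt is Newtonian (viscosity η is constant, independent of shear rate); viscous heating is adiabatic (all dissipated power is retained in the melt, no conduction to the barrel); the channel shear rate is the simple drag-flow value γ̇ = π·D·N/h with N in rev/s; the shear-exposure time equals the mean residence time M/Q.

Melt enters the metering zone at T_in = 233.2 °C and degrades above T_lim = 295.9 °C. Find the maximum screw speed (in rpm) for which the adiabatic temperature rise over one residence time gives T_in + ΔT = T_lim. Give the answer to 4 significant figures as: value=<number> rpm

Convert throughput: Q = 133.2 kg/h = 133.2/3600 = 0.037 kg/s
Mean residence time: t_res = M/Q_s = 10.97 kg / 0.037 kg/s = 296.486 s
D = 105.4 mm = 0.1054 m;  h = 6.29 mm = 0.00629 m
Allowable rise: ΔT_a = T_lim − T_in = 295.9 − 233.2 = 62.7 K
γ̇_max² = ΔT_a·ρ·cp / (η·t_res) = [62.7 × 1297 × 1602] / [2157 × 296.486] = 203.711 s⁻²
γ̇_max = sqrt(203.711) = 14.2727 s⁻¹
N_max = γ̇_max·h / (π·D) = 14.2727 · 0.00629 / (π · 0.1054) = 0.271124 rev/s = 16.2674 rpm

value=16.27 rpm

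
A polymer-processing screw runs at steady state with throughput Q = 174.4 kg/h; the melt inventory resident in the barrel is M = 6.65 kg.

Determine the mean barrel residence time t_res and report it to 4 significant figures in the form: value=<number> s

value=137.3 s

Q_s = Q / 3600 = 174.4 / 3600 = 0.0484444 kg/s
t_res = M / Q_s = 6.65 ÷ 0.0484444 = 137.271 s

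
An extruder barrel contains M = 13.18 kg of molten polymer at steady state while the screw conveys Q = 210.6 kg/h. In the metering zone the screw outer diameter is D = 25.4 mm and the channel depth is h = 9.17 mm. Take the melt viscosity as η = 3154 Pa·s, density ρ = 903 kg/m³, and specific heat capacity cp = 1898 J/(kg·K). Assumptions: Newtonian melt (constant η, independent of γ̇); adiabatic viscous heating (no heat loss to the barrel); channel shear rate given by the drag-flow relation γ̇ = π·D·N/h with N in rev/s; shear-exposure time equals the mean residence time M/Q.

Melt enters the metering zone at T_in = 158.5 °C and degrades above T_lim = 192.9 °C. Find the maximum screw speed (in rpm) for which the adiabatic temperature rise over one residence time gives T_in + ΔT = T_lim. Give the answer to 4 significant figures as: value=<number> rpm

value=62.81 rpm

Q_s = Q / 3600 = 210.6 / 3600 = 0.0585 kg/s
t_res = M / Q_s = 13.18 / 0.0585 = 225.299 s
Convert to metres: D = 0.0254 m, h = 0.00917 m
ΔT_a = T_lim − T_in = 192.9 °C − 158.5 °C = 34.4 K
γ̇_max² = ΔT_a·ρ·cp/(η·t_res) = 34.4·903·1898/(3154·225.299) = 82.97 s⁻²
γ̇_max = sqrt(82.97) = 9.10879 s⁻¹
N_max = γ̇_max h / (πD) = 9.10879·0.00917/(π·0.0254) = 1.04676 rev/s → ×60 = 62.8055 rpm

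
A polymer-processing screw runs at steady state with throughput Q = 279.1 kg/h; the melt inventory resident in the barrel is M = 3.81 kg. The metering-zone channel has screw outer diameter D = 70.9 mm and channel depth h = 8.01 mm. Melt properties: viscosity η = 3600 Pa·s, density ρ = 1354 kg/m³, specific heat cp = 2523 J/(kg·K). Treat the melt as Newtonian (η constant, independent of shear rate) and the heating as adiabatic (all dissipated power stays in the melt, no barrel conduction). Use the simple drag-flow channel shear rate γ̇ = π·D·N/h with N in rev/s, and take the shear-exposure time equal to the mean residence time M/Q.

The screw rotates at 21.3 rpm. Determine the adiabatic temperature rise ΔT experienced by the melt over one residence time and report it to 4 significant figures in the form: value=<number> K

Throughput in SI: Q_s = 279.1 kg/h ÷ 3600 s/h = 0.0775278 kg/s
t_res = M / Q_s = 3.81 ÷ 0.0775278 = 49.1437 s
Convert to SI: D = 0.0709 m, h = 0.00801 m, N = 21.3/60 = 0.355 rev/s
γ̇ = π·D·N / h = π · 0.0709 · 0.355 / 0.00801 = 9.8717 s⁻¹
ΔT = η·γ̇²·t_res / (ρ·cp) = 3600 · (9.8717)² · 49.1437 / (1354 · 2523) = 5.04682 K

value=5.047 K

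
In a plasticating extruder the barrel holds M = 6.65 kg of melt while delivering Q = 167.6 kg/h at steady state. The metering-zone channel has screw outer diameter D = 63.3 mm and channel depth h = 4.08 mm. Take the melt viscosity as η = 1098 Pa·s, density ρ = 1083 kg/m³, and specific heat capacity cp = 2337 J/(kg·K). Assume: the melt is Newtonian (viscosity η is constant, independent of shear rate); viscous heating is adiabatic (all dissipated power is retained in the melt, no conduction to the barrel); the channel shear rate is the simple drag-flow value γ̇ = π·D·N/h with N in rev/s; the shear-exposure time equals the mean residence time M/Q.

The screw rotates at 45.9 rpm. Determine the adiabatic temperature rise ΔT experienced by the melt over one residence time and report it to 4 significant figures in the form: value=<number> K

value=86.15 K

Convert throughput: Q = 167.6 kg/h = 167.6/3600 = 0.0465556 kg/s
Mean residence time: t_res = M/Q_s = 6.65 kg / 0.0465556 kg/s = 142.84 s
Convert to SI: D = 0.0633 m, h = 0.00408 m, N = 45.9/60 = 0.765 rev/s
γ̇ = π·D·N / h = π · 0.0633 · 0.765 / 0.00408 = 37.2868 s⁻¹
ΔT = η·γ̇²·t_res / (ρ·cp) = 1098 · (37.2868)² · 142.84 / (1083 · 2337) = 86.1539 K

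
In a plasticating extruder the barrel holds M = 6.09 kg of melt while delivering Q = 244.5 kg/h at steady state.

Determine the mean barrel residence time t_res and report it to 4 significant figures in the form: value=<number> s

Q_s = Q / 3600 = 244.5 / 3600 = 0.0679167 kg/s
Mean residence time: t_res = M/Q_s = 6.09 kg / 0.0679167 kg/s = 89.6687 s

value=89.67 s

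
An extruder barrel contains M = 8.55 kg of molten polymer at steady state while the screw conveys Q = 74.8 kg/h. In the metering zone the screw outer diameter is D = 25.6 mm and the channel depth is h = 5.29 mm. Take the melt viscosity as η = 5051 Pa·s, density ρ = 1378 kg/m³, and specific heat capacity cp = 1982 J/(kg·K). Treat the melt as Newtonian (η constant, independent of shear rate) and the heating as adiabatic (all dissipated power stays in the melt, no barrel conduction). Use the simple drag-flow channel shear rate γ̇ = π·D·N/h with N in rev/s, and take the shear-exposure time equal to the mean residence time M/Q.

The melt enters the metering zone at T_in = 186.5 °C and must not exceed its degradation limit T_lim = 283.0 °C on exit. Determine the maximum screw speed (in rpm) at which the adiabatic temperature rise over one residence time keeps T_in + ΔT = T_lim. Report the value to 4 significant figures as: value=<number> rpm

Throughput in SI: Q_s = 74.8 kg/h ÷ 3600 s/h = 0.0207778 kg/s
t_res = M / Q_s = 8.55 / 0.0207778 = 411.497 s
Geometry in SI: D = 25.6 mm → 0.0256 m, h = 5.29 mm → 0.00529 m
Allowable rise: ΔT_a = T_lim − T_in = 283.0 − 186.5 = 96.5 K
γ̇_max² = ΔT_a·ρ·cp / (η·t_res) = [96.5 × 1378 × 1982] / [5051 × 411.497] = 126.805 s⁻²
Take the square root: γ̇_max = √(126.805) = 11.2608 s⁻¹
Solve γ̇ = πDN/h for N: N_max = γ̇_max·h/(π·D) = 11.2608 × 0.00529 / (π × 0.0256) = 0.740685 rev/s = 44.4411 rpm

value=44.44 rpm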